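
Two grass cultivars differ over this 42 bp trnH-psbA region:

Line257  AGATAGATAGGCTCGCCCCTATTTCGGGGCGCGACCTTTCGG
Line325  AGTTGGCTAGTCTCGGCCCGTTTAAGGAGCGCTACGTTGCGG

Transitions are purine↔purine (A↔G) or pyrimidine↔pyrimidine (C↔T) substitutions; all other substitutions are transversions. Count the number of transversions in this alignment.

11

Mismatches occur at site 3 (A↔T, transversion), site 5 (A↔G, transition), site 7 (A↔C, transversion), site 11 (G↔T, transversion), site 16 (C↔G, transversion), site 20 (T↔G, transversion), site 21 (A↔T, transversion), site 24 (T↔A, transversion), site 25 (C↔A, transversion), site 28 (G↔A, transition), site 33 (G↔T, transversion), site 36 (C↔G, transversion), site 39 (T↔G, transversion).
Of the 13 differences, 2 transitions and 11 transversions, so the answer is 11.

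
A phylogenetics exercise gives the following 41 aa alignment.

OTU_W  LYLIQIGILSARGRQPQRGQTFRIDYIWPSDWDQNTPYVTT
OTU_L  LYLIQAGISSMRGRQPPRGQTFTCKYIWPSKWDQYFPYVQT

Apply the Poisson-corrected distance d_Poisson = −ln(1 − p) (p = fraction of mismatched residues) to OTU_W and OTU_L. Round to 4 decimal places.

0.3124

Differing sites — 6:I/A; 9:L/S; 11:A/M; 17:Q/P; 23:R/T; 24:I/C; 25:D/K; 31:D/K; 35:N/Y; 36:T/F; 40:T/Q.
p = 11/41 = 0.268293.
d = −ln(1 − 0.268293) = −ln(0.731707) = 0.3124.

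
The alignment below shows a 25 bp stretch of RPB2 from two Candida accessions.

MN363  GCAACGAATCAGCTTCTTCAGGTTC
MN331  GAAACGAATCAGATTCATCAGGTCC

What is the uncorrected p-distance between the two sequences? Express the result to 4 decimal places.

Mismatches occur at site 2 (C↔A), site 13 (C↔A), site 17 (T↔A), site 24 (T↔C).
There are 4 differences over 25 sites, so p = 4/25 = 0.1600.

0.1600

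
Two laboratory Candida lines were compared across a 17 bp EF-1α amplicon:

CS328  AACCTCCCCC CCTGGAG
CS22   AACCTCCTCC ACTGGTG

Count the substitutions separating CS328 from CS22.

3

The sequences differ at positions 8 (C/T), 11 (C/A), 16 (A/T).
That gives 3 mismatches out of 17 aligned sites, so the Hamming distance is 3.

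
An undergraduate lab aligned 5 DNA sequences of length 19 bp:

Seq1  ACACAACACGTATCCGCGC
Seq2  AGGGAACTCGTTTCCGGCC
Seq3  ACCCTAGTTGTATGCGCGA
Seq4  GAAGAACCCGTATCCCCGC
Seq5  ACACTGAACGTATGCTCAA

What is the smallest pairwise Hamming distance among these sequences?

Pairwise Hamming distances:
  Seq1 vs Seq2: 7
  Seq1 vs Seq3: 7
  Seq1 vs Seq4: 5
  Seq1 vs Seq5: 7
  Seq2 vs Seq3: 11
  Seq2 vs Seq4: 8
  Seq2 vs Seq5: 13
  Seq3 vs Seq4: 11
  Seq3 vs Seq5: 7
  Seq4 vs Seq5: 11
The smallest is 5, between Seq1 and Seq4.

5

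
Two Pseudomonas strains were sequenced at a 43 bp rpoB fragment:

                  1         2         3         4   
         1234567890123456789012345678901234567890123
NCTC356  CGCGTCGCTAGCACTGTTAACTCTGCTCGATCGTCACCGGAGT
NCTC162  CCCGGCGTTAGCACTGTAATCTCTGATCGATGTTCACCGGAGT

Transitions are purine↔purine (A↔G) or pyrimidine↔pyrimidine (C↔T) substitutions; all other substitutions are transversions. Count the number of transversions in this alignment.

The sequences differ at positions 2 (G/C, transversion), 5 (T/G, transversion), 8 (C/T, transition), 18 (T/A, transversion), 20 (A/T, transversion), 26 (C/A, transversion), 32 (C/G, transversion), 33 (G/T, transversion).
Of the 8 differences, 1 transition and 7 transversions, so the answer is 7.

7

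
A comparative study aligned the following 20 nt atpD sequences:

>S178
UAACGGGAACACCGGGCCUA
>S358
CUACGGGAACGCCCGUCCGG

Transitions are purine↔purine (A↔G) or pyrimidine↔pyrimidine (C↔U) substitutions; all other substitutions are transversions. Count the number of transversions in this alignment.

Differing sites — 1:U/C (Ti); 2:A/U (Tv); 11:A/G (Ti); 14:G/C (Tv); 16:G/U (Tv); 19:U/G (Tv); 20:A/G (Ti).
Of the 7 differences, 3 transitions and 4 transversions, so the answer is 4.

4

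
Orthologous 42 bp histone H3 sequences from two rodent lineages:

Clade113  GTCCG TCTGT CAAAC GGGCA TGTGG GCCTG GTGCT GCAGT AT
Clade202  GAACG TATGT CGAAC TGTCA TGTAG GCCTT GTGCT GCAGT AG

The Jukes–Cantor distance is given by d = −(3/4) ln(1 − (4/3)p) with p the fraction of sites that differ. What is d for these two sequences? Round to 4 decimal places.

0.2524

Differing sites — 2:T/A; 3:C/A; 7:C/A; 12:A/G; 16:G/T; 18:G/T; 24:G/A; 30:G/T; 42:T/G.
p = 9/42 = 0.214286.
d = −0.75 · ln(1 − (4/3)·0.214286) = −0.75 · ln(0.714285) = −0.75 · (-0.336473) = 0.2524.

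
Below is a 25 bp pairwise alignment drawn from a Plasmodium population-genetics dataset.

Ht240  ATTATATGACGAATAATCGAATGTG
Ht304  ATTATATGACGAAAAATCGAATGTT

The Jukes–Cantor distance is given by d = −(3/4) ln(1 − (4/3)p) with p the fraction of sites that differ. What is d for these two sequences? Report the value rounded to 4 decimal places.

0.0846

The sequences differ at positions 14 (T/A), 25 (G/T).
p = 2/25 = 0.080000.
d = −0.75 · ln(1 − (4/3)·0.080000) = −0.75 · ln(0.893333) = −0.75 · (-0.112796) = 0.0846.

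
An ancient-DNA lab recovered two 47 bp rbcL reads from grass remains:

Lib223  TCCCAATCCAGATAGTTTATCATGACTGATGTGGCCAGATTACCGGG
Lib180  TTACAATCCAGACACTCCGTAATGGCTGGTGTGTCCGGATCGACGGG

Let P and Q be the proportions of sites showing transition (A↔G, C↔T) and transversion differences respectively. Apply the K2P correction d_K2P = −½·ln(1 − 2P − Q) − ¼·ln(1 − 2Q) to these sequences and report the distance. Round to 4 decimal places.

0.4394

The sequences differ at positions 2 (C/T, transition), 3 (C/A, transversion), 13 (T/C, transition), 15 (G/C, transversion), 17 (T/C, transition), 18 (T/C, transition), 19 (A/G, transition), 21 (C/A, transversion), 25 (A/G, transition), 29 (A/G, transition), 34 (G/T, transversion), 37 (A/G, transition), 41 (T/C, transition), 42 (A/G, transition), 43 (C/A, transversion).
Of the 15 differences, 10 transitions and 5 transversions over 47 sites: P = 10/47 = 0.212766, Q = 5/47 = 0.106383.
d = −0.5·ln(0.468085) − 0.25·ln(0.787234) = −0.5·(-0.759105) − 0.25·(-0.239230) = 0.4394.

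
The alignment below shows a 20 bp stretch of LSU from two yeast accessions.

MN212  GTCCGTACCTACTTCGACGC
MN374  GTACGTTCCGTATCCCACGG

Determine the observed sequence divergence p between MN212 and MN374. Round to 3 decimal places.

Differing sites — 3:C/A; 7:A/T; 10:T/G; 11:A/T; 12:C/A; 14:T/C; 16:G/C; 20:C/G.
There are 8 differences over 20 sites, so p = 8/20 = 0.400.

0.400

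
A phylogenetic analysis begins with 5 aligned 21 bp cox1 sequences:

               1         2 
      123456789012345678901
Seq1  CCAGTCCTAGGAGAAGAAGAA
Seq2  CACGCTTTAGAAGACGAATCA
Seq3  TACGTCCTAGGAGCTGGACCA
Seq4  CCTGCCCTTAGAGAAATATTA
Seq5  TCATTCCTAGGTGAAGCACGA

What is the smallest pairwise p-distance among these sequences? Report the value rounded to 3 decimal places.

0.286

Pairwise Hamming distances:
  Seq1 vs Seq2: 9
  Seq1 vs Seq3: 8
  Seq1 vs Seq4: 8
  Seq1 vs Seq5: 6
  Seq2 vs Seq3: 9
  Seq2 vs Seq4: 11
  Seq2 vs Seq5: 13
  Seq3 vs Seq4: 12
  Seq3 vs Seq5: 8
  Seq4 vs Seq5: 11
The smallest is 6 mismatches, between Seq1 and Seq5; p = 6/21 = 0.286.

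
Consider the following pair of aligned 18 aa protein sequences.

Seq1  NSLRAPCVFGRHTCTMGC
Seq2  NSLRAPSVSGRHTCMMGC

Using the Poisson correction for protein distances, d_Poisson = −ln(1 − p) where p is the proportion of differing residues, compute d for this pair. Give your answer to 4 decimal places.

0.1823

The sequences differ at positions 7 (C/S), 9 (F/S), 15 (T/M).
p = 3/18 = 0.166667.
d = −ln(1 − 0.166667) = −ln(0.833333) = 0.1823.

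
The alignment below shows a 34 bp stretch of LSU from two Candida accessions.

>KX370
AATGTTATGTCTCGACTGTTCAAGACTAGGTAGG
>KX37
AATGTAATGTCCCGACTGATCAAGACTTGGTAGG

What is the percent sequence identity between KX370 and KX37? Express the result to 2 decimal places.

The sequences differ at positions 6 (T/A), 12 (T/C), 19 (T/A), 28 (A/T).
30 of the 34 sites match, so the percent identity is 30/34 × 100 = 88.24%.

88.24%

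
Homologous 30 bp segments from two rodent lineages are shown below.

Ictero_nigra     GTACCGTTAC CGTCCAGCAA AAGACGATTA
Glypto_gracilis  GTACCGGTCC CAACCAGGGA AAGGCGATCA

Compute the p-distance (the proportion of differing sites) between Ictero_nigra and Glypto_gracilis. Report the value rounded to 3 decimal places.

Mismatches occur at site 7 (T→G), site 9 (A→C), site 12 (G→A), site 13 (T→A), site 18 (C→G), site 19 (A→G), site 24 (A→G), site 29 (T→C).
There are 8 differences over 30 sites, so p = 8/30 = 0.267.

0.267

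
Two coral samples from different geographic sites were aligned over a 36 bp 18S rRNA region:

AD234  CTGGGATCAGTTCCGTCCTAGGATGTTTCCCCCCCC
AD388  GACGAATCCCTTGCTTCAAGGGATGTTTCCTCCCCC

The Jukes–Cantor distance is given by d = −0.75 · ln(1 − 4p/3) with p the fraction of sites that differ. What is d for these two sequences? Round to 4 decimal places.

The sequences differ at positions 1 (C/G), 2 (T/A), 3 (G/C), 5 (G/A), 9 (A/C), 10 (G/C), 13 (C/G), 15 (G/T), 18 (C/A), 19 (T/A), 20 (A/G), 31 (C/T).
p = 12/36 = 0.333333.
d = −0.75 · ln(1 − (4/3)·0.333333) = −0.75 · ln(0.555556) = −0.75 · (-0.587786) = 0.4408.

0.4408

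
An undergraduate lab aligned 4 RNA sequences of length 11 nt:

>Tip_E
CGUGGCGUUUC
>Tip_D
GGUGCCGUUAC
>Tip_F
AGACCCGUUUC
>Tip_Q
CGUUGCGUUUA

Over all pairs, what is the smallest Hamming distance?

2

Pairwise Hamming distances:
  Tip_E vs Tip_D: 3
  Tip_E vs Tip_F: 4
  Tip_E vs Tip_Q: 2
  Tip_D vs Tip_F: 4
  Tip_D vs Tip_Q: 5
  Tip_F vs Tip_Q: 5
The smallest is 2, between Tip_E and Tip_Q.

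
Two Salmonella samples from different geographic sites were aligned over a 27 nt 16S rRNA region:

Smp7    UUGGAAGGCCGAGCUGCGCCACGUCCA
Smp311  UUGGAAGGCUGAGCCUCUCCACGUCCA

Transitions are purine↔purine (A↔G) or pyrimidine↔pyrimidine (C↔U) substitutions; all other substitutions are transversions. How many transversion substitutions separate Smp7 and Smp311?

Differing sites — 10:C/U (Ti); 15:U/C (Ti); 16:G/U (Tv); 18:G/U (Tv).
Of the 4 differences, 2 transitions and 2 transversions, so the answer is 2.

2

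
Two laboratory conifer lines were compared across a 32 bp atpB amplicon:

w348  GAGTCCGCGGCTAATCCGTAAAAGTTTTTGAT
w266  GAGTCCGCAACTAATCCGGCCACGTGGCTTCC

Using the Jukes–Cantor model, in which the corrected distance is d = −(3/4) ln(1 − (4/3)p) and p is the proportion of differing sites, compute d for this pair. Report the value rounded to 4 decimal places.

0.5199

Differing sites — 9:G/A; 10:G/A; 19:T/G; 20:A/C; 21:A/C; 23:A/C; 26:T/G; 27:T/G; 28:T/C; 30:G/T; 31:A/C; 32:T/C.
p = 12/32 = 0.375000.
d = −0.75 · ln(1 − (4/3)·0.375000) = −0.75 · ln(0.500000) = −0.75 · (-0.693147) = 0.5199.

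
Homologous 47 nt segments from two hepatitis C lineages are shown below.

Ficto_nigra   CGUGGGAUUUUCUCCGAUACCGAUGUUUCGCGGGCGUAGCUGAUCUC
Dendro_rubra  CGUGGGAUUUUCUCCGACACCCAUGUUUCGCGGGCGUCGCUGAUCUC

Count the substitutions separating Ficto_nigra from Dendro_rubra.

The sequences differ at positions 18 (U/C), 22 (G/C), 38 (A/C).
That gives 3 mismatches out of 47 aligned sites, so the Hamming distance is 3.

3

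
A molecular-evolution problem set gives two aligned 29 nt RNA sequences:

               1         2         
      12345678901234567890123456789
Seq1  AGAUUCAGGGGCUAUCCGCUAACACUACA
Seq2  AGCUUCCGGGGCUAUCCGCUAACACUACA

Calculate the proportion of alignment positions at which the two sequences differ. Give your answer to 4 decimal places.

0.0690

Mismatches occur at site 3 (A→C), site 7 (A→C).
There are 2 differences over 29 sites, so p = 2/29 = 0.0690.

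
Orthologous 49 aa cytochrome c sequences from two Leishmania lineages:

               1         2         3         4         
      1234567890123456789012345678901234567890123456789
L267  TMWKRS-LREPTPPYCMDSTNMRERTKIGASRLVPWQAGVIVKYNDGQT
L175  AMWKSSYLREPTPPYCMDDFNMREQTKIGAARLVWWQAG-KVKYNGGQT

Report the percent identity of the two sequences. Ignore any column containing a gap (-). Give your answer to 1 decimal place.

80.9%

Excluding the 2 gap columns leaves 47 comparable sites.
Differing sites — 1:T/A; 5:R/S; 19:S/D; 20:T/F; 25:R/Q; 31:S/A; 35:P/W; 41:I/K; 46:D/G.
38 of the 47 comparable sites match, so the percent identity is 38/47 × 100 = 80.9%.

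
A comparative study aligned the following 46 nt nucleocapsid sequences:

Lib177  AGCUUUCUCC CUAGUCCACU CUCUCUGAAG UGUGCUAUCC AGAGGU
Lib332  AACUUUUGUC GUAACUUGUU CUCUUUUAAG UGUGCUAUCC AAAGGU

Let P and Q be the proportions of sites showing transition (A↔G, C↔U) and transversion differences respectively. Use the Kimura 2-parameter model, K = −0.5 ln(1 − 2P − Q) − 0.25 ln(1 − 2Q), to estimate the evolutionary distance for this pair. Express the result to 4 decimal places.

0.4270

Differing sites — 2:G/A (Ti); 7:C/U (Ti); 8:U/G (Tv); 9:C/U (Ti); 11:C/G (Tv); 14:G/A (Ti); 15:U/C (Ti); 16:C/U (Ti); 17:C/U (Ti); 18:A/G (Ti); 19:C/U (Ti); 25:C/U (Ti); 27:G/U (Tv); 42:G/A (Ti).
Of the 14 differences, 11 transitions and 3 transversions over 46 sites: P = 11/46 = 0.239130, Q = 3/46 = 0.065217.
d = −0.5·ln(0.456523) − 0.25·ln(0.869566) = −0.5·(-0.784116) − 0.25·(-0.139761) = 0.4270.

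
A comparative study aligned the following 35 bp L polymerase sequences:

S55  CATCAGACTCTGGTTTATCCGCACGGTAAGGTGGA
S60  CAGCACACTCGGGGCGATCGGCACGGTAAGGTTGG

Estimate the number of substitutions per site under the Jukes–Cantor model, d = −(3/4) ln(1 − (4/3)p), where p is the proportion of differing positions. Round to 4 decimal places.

Mismatches occur at site 3 (T↔G), site 6 (G↔C), site 11 (T↔G), site 14 (T↔G), site 15 (T↔C), site 16 (T↔G), site 20 (C↔G), site 33 (G↔T), site 35 (A↔G).
p = 9/35 = 0.257143.
d = −0.75 · ln(1 − (4/3)·0.257143) = −0.75 · ln(0.657143) = −0.75 · (-0.419854) = 0.3149.

0.3149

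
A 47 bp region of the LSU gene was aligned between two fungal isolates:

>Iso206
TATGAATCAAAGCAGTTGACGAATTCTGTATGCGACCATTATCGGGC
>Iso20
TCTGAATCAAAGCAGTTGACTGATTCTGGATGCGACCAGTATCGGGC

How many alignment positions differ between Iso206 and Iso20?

Mismatches occur at site 2 (A↔C), site 21 (G↔T), site 22 (A↔G), site 29 (T↔G), site 39 (T↔G).
That gives 5 mismatches out of 47 aligned sites, so the Hamming distance is 5.

5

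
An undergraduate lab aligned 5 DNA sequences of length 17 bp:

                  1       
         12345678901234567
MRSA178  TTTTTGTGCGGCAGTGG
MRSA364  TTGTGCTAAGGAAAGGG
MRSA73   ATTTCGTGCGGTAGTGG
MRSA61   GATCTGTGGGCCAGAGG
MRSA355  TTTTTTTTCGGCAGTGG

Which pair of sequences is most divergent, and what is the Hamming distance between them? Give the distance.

Pairwise Hamming distances:
  MRSA178 vs MRSA364: 8
  MRSA178 vs MRSA73: 3
  MRSA178 vs MRSA61: 6
  MRSA178 vs MRSA355: 2
  MRSA364 vs MRSA73: 9
  MRSA364 vs MRSA61: 12
  MRSA364 vs MRSA355: 8
  MRSA73 vs MRSA61: 8
  MRSA73 vs MRSA355: 5
  MRSA61 vs MRSA355: 8
The largest is 12, between MRSA364 and MRSA61.

12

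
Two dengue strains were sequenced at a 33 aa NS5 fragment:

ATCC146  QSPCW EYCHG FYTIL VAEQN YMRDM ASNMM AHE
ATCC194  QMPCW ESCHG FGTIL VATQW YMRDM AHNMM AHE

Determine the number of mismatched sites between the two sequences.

The sequences differ at positions 2 (S/M), 7 (Y/S), 12 (Y/G), 18 (E/T), 20 (N/W), 27 (S/H).
That gives 6 mismatches out of 33 aligned sites, so the Hamming distance is 6.

6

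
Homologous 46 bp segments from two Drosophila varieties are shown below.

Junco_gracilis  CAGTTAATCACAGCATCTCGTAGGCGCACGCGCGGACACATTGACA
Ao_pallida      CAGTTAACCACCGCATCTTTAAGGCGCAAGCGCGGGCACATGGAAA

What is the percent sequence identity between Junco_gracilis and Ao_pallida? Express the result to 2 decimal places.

The sequences differ at positions 8 (T/C), 12 (A/C), 19 (C/T), 20 (G/T), 21 (T/A), 29 (C/A), 36 (A/G), 42 (T/G), 45 (C/A).
37 of the 46 sites match, so the percent identity is 37/46 × 100 = 80.43%.

80.43%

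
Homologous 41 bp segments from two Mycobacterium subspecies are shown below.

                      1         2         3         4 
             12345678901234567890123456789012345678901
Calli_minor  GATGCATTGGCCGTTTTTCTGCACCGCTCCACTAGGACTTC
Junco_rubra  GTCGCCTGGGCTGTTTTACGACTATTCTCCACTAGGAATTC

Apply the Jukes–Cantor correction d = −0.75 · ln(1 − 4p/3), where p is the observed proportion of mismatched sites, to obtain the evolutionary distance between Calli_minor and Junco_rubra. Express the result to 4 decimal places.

Differing sites — 2:A/T; 3:T/C; 6:A/C; 8:T/G; 12:C/T; 18:T/A; 20:T/G; 21:G/A; 23:A/T; 24:C/A; 25:C/T; 26:G/T; 38:C/A.
p = 13/41 = 0.317073.
d = −0.75 · ln(1 − (4/3)·0.317073) = −0.75 · ln(0.577236) = −0.75 · (-0.549504) = 0.4121.

0.4121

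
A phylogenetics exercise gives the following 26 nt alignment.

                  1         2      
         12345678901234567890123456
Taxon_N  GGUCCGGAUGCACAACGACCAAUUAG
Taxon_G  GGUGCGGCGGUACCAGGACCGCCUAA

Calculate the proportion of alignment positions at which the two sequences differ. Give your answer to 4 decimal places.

Mismatches occur at site 4 (C→G), site 8 (A→C), site 9 (U→G), site 11 (C→U), site 14 (A→C), site 16 (C→G), site 21 (A→G), site 22 (A→C), site 23 (U→C), site 26 (G→A).
There are 10 differences over 26 sites, so p = 10/26 = 0.3846.

0.3846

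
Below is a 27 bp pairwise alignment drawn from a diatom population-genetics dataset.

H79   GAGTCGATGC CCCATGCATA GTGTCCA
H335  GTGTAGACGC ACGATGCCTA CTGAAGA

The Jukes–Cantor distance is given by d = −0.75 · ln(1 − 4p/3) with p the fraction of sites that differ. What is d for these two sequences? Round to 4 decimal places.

0.5107

The sequences differ at positions 2 (A/T), 5 (C/A), 8 (T/C), 11 (C/A), 13 (C/G), 18 (A/C), 21 (G/C), 24 (T/A), 25 (C/A), 26 (C/G).
p = 10/27 = 0.370370.
d = −0.75 · ln(1 − (4/3)·0.370370) = −0.75 · ln(0.506173) = −0.75 · (-0.680877) = 0.5107.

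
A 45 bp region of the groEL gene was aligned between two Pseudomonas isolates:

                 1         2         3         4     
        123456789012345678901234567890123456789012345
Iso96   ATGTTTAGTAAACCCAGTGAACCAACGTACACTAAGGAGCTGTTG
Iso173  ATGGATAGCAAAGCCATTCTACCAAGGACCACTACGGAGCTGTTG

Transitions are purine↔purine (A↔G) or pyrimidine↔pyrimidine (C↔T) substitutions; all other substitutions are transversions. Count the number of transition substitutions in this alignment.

Mismatches occur at site 4 (T↔G, transversion), site 5 (T↔A, transversion), site 9 (T↔C, transition), site 13 (C↔G, transversion), site 17 (G↔T, transversion), site 19 (G↔C, transversion), site 20 (A↔T, transversion), site 26 (C↔G, transversion), site 28 (T↔A, transversion), site 29 (A↔C, transversion), site 35 (A↔C, transversion).
Of the 11 differences, 1 transition and 10 transversions, so the answer is 1.

1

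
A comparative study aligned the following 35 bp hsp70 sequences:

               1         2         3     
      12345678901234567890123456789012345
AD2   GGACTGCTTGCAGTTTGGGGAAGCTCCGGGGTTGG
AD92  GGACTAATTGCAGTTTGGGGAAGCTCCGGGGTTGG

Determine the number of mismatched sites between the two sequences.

The sequences differ at positions 6 (G/A), 7 (C/A).
That gives 2 mismatches out of 35 aligned sites, so the Hamming distance is 2.

2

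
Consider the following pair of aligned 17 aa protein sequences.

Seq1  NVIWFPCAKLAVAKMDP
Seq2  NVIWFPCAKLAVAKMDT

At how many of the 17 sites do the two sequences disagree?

1

Differing sites — 17:P/T.
That gives 1 mismatch out of 17 aligned sites, so the Hamming distance is 1.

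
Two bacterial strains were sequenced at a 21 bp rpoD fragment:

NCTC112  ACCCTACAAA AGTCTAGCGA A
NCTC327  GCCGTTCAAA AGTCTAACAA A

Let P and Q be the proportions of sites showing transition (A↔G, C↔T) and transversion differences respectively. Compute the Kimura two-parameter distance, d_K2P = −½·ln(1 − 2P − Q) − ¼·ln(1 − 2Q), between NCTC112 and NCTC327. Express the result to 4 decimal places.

0.2926

Differing sites — 1:A/G (Ti); 4:C/G (Tv); 6:A/T (Tv); 17:G/A (Ti); 19:G/A (Ti).
Of the 5 differences, 3 transitions and 2 transversions over 21 sites: P = 3/21 = 0.142857, Q = 2/21 = 0.095238.
d = −0.5·ln(0.619048) − 0.25·ln(0.809524) = −0.5·(-0.479572) − 0.25·(-0.211309) = 0.2926.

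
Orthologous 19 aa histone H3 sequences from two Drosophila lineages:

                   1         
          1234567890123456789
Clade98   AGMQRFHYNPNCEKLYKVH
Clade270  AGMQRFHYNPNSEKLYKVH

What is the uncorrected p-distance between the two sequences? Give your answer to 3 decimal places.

Differing sites — 12:C/S.
There are 1 differences over 19 sites, so p = 1/19 = 0.053.

0.053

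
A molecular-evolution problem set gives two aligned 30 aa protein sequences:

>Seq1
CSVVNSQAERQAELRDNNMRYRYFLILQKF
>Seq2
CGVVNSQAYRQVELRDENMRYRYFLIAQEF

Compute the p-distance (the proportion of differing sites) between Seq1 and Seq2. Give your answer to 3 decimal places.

0.200

Differing sites — 2:S/G; 9:E/Y; 12:A/V; 17:N/E; 27:L/A; 29:K/E.
There are 6 differences over 30 sites, so p = 6/30 = 0.200.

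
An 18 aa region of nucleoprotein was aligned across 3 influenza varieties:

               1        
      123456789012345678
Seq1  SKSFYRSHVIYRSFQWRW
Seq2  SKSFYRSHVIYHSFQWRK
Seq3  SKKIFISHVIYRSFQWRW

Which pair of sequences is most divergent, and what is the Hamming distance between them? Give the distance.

Pairwise Hamming distances:
  Seq1 vs Seq2: 2
  Seq1 vs Seq3: 4
  Seq2 vs Seq3: 6
The largest is 6, between Seq2 and Seq3.

6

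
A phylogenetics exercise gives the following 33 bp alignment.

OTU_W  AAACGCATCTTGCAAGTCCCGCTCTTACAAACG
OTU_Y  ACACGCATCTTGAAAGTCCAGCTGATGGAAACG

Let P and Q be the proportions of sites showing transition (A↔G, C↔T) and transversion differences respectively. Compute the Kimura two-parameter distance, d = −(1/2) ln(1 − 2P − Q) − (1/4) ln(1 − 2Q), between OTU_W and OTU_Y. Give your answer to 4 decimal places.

The sequences differ at positions 2 (A/C, transversion), 13 (C/A, transversion), 20 (C/A, transversion), 24 (C/G, transversion), 25 (T/A, transversion), 27 (A/G, transition), 28 (C/G, transversion).
Of the 7 differences, 1 transition and 6 transversions over 33 sites: P = 1/33 = 0.030303, Q = 6/33 = 0.181818.
d = −0.5·ln(0.757576) − 0.25·ln(0.636364) = −0.5·(-0.277631) − 0.25·(-0.451985) = 0.2518.

0.2518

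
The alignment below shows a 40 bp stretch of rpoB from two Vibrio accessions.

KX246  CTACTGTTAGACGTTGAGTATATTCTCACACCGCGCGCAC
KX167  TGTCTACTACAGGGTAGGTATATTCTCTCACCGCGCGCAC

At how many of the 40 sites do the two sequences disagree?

Mismatches occur at site 1 (C↔T), site 2 (T↔G), site 3 (A↔T), site 6 (G↔A), site 7 (T↔C), site 10 (G↔C), site 12 (C↔G), site 14 (T↔G), site 16 (G↔A), site 17 (A↔G), site 28 (A↔T).
That gives 11 mismatches out of 40 aligned sites, so the Hamming distance is 11.

11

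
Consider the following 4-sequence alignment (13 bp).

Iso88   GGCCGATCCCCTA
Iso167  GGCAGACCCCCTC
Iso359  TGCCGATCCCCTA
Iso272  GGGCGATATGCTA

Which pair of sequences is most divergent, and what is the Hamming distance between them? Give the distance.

Pairwise Hamming distances:
  Iso88 vs Iso167: 3
  Iso88 vs Iso359: 1
  Iso88 vs Iso272: 4
  Iso167 vs Iso359: 4
  Iso167 vs Iso272: 7
  Iso359 vs Iso272: 5
The largest is 7, between Iso167 and Iso272.

7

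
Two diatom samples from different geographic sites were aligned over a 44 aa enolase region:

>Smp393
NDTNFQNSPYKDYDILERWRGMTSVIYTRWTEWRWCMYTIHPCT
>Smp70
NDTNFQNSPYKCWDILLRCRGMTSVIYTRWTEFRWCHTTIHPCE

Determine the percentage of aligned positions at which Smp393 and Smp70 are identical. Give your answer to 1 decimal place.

81.8%

Mismatches occur at site 12 (D→C), site 13 (Y→W), site 17 (E→L), site 19 (W→C), site 33 (W→F), site 37 (M→H), site 38 (Y→T), site 44 (T→E).
36 of the 44 sites match, so the percent identity is 36/44 × 100 = 81.8%.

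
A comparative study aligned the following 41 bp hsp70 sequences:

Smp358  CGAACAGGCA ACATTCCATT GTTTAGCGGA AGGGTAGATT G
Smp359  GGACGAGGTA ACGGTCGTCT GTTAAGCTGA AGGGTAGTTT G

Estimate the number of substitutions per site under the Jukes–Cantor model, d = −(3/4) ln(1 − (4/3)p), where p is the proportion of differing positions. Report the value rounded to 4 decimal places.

0.3710

Mismatches occur at site 1 (C↔G), site 4 (A↔C), site 5 (C↔G), site 9 (C↔T), site 13 (A↔G), site 14 (T↔G), site 17 (C↔G), site 18 (A↔T), site 19 (T↔C), site 24 (T↔A), site 28 (G↔T), site 38 (A↔T).
p = 12/41 = 0.292683.
d = −0.75 · ln(1 − (4/3)·0.292683) = −0.75 · ln(0.609756) = −0.75 · (-0.494696) = 0.3710.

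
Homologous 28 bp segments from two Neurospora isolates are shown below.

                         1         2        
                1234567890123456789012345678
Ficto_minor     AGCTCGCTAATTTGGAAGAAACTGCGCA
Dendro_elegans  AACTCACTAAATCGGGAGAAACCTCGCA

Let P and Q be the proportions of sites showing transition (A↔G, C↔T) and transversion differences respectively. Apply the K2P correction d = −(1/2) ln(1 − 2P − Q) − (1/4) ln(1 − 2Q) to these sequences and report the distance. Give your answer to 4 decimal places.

0.3183

Differing sites — 2:G/A (Ti); 6:G/A (Ti); 11:T/A (Tv); 13:T/C (Ti); 16:A/G (Ti); 23:T/C (Ti); 24:G/T (Tv).
Of the 7 differences, 5 transitions and 2 transversions over 28 sites: P = 5/28 = 0.178571, Q = 2/28 = 0.071429.
d = −0.5·ln(0.571429) − 0.25·ln(0.857142) = −0.5·(-0.559615) − 0.25·(-0.154152) = 0.3183.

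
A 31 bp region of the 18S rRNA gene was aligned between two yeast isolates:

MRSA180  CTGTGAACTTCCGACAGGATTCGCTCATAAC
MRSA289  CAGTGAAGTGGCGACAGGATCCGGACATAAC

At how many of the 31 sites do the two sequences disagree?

The sequences differ at positions 2 (T/A), 8 (C/G), 10 (T/G), 11 (C/G), 21 (T/C), 24 (C/G), 25 (T/A).
That gives 7 mismatches out of 31 aligned sites, so the Hamming distance is 7.

7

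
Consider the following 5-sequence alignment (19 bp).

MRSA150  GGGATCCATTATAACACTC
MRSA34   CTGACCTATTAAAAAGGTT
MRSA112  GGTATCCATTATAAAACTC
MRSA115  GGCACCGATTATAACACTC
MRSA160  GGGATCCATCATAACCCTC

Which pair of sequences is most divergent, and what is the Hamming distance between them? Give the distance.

10

Pairwise Hamming distances:
  MRSA150 vs MRSA34: 9
  MRSA150 vs MRSA112: 2
  MRSA150 vs MRSA115: 3
  MRSA150 vs MRSA160: 2
  MRSA34 vs MRSA112: 9
  MRSA34 vs MRSA115: 9
  MRSA34 vs MRSA160: 10
  MRSA112 vs MRSA115: 4
  MRSA112 vs MRSA160: 4
  MRSA115 vs MRSA160: 5
The largest is 10, between MRSA34 and MRSA160.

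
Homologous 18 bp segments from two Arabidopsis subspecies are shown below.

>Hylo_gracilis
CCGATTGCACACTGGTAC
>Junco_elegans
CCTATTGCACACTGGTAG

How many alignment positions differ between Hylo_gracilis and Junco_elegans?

2

Differing sites — 3:G/T; 18:C/G.
That gives 2 mismatches out of 18 aligned sites, so the Hamming distance is 2.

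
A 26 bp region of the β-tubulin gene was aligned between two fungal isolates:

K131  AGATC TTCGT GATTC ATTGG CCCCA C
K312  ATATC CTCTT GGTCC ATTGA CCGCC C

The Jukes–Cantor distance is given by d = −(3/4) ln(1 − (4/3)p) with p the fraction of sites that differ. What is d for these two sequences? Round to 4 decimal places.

Mismatches occur at site 2 (G/T), site 6 (T/C), site 9 (G/T), site 12 (A/G), site 14 (T/C), site 20 (G/A), site 23 (C/G), site 25 (A/C).
p = 8/26 = 0.307692.
d = −0.75 · ln(1 − (4/3)·0.307692) = −0.75 · ln(0.589744) = −0.75 · (-0.528067) = 0.3961.

0.3961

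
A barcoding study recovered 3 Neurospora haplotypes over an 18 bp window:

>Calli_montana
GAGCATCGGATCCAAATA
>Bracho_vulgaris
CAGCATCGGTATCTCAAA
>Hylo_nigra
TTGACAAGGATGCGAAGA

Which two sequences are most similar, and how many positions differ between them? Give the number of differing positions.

Pairwise Hamming distances:
  Calli_montana vs Bracho_vulgaris: 7
  Calli_montana vs Hylo_nigra: 9
  Bracho_vulgaris vs Hylo_nigra: 12
The smallest is 7, between Calli_montana and Bracho_vulgaris.

7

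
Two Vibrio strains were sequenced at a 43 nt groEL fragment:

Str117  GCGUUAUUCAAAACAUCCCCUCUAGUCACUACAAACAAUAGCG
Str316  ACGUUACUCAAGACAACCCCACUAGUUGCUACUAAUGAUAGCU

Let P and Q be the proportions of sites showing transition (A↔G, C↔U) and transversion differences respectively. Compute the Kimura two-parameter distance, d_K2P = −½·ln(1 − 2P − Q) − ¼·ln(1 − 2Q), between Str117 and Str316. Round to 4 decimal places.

0.3226

The sequences differ at positions 1 (G/A, transition), 7 (U/C, transition), 12 (A/G, transition), 16 (U/A, transversion), 21 (U/A, transversion), 27 (C/U, transition), 28 (A/G, transition), 33 (A/U, transversion), 36 (C/U, transition), 37 (A/G, transition), 43 (G/U, transversion).
Of the 11 differences, 7 transitions and 4 transversions over 43 sites: P = 7/43 = 0.162791, Q = 4/43 = 0.093023.
d = −0.5·ln(0.581395) − 0.25·ln(0.813954) = −0.5·(-0.542325) − 0.25·(-0.205851) = 0.3226.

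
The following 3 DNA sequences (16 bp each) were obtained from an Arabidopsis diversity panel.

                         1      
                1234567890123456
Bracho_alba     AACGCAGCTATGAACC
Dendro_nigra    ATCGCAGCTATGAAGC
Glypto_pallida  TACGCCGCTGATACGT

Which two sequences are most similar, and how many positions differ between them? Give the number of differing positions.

2

Pairwise Hamming distances:
  Bracho_alba vs Dendro_nigra: 2
  Bracho_alba vs Glypto_pallida: 8
  Dendro_nigra vs Glypto_pallida: 8
The smallest is 2, between Bracho_alba and Dendro_nigra.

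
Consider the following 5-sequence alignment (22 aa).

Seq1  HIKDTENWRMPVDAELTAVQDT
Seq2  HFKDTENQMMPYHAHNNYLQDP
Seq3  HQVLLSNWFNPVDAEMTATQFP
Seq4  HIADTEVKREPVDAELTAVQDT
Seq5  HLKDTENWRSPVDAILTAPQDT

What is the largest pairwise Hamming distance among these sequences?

Pairwise Hamming distances:
  Seq1 vs Seq2: 11
  Seq1 vs Seq3: 11
  Seq1 vs Seq4: 4
  Seq1 vs Seq5: 4
  Seq2 vs Seq3: 16
  Seq2 vs Seq4: 14
  Seq2 vs Seq5: 12
  Seq3 vs Seq4: 13
  Seq3 vs Seq5: 12
  Seq4 vs Seq5: 7
The largest is 16, between Seq2 and Seq3.

16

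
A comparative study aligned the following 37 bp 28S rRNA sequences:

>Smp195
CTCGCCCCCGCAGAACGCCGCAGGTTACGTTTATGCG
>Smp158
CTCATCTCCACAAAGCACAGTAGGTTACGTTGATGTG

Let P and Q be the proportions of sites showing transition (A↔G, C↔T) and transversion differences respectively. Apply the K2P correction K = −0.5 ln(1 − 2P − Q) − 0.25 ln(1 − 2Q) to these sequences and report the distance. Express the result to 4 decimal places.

The sequences differ at positions 4 (G/A, transition), 5 (C/T, transition), 7 (C/T, transition), 10 (G/A, transition), 13 (G/A, transition), 15 (A/G, transition), 17 (G/A, transition), 19 (C/A, transversion), 21 (C/T, transition), 32 (T/G, transversion), 36 (C/T, transition).
Of the 11 differences, 9 transitions and 2 transversions over 37 sites: P = 9/37 = 0.243243, Q = 2/37 = 0.054054.
d = −0.5·ln(0.459460) − 0.25·ln(0.891892) = −0.5·(-0.777703) − 0.25·(-0.114410) = 0.4175.

0.4175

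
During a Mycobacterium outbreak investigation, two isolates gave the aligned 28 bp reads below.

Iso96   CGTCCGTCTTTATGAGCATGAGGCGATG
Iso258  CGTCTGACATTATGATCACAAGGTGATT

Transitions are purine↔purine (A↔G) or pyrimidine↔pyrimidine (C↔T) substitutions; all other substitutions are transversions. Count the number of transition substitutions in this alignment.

The sequences differ at positions 5 (C/T, transition), 7 (T/A, transversion), 9 (T/A, transversion), 16 (G/T, transversion), 19 (T/C, transition), 20 (G/A, transition), 24 (C/T, transition), 28 (G/T, transversion).
Of the 8 differences, 4 transitions and 4 transversions, so the answer is 4.

4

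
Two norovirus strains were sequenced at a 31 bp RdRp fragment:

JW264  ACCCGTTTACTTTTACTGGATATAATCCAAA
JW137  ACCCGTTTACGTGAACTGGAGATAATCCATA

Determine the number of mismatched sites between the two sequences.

Mismatches occur at site 11 (T→G), site 13 (T→G), site 14 (T→A), site 21 (T→G), site 30 (A→T).
That gives 5 mismatches out of 31 aligned sites, so the Hamming distance is 5.

5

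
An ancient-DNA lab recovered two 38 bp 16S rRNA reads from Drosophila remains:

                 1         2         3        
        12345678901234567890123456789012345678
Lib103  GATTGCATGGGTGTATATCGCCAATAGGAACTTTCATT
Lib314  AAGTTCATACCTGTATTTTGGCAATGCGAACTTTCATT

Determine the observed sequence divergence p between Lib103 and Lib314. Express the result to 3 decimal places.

0.289

Mismatches occur at site 1 (G↔A), site 3 (T↔G), site 5 (G↔T), site 9 (G↔A), site 10 (G↔C), site 11 (G↔C), site 17 (A↔T), site 19 (C↔T), site 21 (C↔G), site 26 (A↔G), site 27 (G↔C).
There are 11 differences over 38 sites, so p = 11/38 = 0.289.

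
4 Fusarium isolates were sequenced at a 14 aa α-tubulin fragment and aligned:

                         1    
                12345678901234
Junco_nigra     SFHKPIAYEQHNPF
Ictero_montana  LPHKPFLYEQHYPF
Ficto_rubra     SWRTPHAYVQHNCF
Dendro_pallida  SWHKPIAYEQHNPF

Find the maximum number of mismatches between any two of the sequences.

9

Pairwise Hamming distances:
  Junco_nigra vs Ictero_montana: 5
  Junco_nigra vs Ficto_rubra: 6
  Junco_nigra vs Dendro_pallida: 1
  Ictero_montana vs Ficto_rubra: 9
  Ictero_montana vs Dendro_pallida: 5
  Ficto_rubra vs Dendro_pallida: 5
The largest is 9, between Ictero_montana and Ficto_rubra.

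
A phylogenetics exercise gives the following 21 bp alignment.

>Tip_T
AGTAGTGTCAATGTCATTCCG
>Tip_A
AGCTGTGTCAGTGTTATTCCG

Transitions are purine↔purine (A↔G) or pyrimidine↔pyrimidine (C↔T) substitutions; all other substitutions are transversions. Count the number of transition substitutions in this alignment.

3

Mismatches occur at site 3 (T↔C, transition), site 4 (A↔T, transversion), site 11 (A↔G, transition), site 15 (C↔T, transition).
Of the 4 differences, 3 transitions and 1 transversion, so the answer is 3.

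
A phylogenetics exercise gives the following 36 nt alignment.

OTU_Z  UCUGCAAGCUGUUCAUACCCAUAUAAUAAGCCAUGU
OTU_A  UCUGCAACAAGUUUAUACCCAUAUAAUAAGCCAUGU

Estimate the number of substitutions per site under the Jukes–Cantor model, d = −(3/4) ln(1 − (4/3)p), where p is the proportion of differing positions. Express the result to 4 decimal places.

0.1203

Differing sites — 8:G/C; 9:C/A; 10:U/A; 14:C/U.
p = 4/36 = 0.111111.
d = −0.75 · ln(1 − (4/3)·0.111111) = −0.75 · ln(0.851852) = −0.75 · (-0.160342) = 0.1203.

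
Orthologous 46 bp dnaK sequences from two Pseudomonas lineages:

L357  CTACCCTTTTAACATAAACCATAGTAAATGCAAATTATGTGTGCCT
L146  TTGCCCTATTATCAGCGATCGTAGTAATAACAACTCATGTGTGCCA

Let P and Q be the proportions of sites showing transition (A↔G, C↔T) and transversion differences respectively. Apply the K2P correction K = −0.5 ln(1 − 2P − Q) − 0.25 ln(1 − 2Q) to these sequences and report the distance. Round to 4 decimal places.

Differing sites — 1:C/T (Ti); 3:A/G (Ti); 8:T/A (Tv); 12:A/T (Tv); 15:T/G (Tv); 16:A/C (Tv); 17:A/G (Ti); 19:C/T (Ti); 21:A/G (Ti); 28:A/T (Tv); 29:T/A (Tv); 30:G/A (Ti); 34:A/C (Tv); 36:T/C (Ti); 46:T/A (Tv).
Of the 15 differences, 7 transitions and 8 transversions over 46 sites: P = 7/46 = 0.152174, Q = 8/46 = 0.173913.
d = −0.5·ln(0.521739) − 0.25·ln(0.652174) = −0.5·(-0.650588) − 0.25·(-0.427444) = 0.4322.

0.4322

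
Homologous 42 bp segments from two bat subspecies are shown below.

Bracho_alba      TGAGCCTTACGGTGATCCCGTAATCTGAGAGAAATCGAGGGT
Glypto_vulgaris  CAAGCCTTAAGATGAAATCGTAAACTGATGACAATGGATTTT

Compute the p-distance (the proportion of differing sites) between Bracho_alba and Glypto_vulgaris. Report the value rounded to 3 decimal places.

0.381

Mismatches occur at site 1 (T→C), site 2 (G→A), site 10 (C→A), site 12 (G→A), site 16 (T→A), site 17 (C→A), site 18 (C→T), site 24 (T→A), site 29 (G→T), site 30 (A→G), site 31 (G→A), site 32 (A→C), site 36 (C→G), site 39 (G→T), site 40 (G→T), site 41 (G→T).
There are 16 differences over 42 sites, so p = 16/42 = 0.381.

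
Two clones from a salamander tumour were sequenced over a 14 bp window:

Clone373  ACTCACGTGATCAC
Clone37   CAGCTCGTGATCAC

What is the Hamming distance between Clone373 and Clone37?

Differing sites — 1:A/C; 2:C/A; 3:T/G; 5:A/T.
That gives 4 mismatches out of 14 aligned sites, so the Hamming distance is 4.

4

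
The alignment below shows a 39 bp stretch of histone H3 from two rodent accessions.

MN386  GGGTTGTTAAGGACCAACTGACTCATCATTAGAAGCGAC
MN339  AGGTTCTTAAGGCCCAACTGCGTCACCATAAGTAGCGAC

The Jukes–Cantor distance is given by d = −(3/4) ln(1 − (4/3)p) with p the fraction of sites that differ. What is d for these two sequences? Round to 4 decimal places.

Differing sites — 1:G/A; 6:G/C; 13:A/C; 21:A/C; 22:C/G; 26:T/C; 30:T/A; 33:A/T.
p = 8/39 = 0.205128.
d = −0.75 · ln(1 − (4/3)·0.205128) = −0.75 · ln(0.726496) = −0.75 · (-0.319522) = 0.2396.

0.2396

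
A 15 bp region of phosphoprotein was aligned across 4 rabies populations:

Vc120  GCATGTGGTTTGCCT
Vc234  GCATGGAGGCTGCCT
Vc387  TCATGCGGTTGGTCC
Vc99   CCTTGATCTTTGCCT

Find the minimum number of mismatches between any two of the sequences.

4

Pairwise Hamming distances:
  Vc120 vs Vc234: 4
  Vc120 vs Vc387: 5
  Vc120 vs Vc99: 5
  Vc234 vs Vc387: 8
  Vc234 vs Vc99: 7
  Vc387 vs Vc99: 8
The smallest is 4, between Vc120 and Vc234.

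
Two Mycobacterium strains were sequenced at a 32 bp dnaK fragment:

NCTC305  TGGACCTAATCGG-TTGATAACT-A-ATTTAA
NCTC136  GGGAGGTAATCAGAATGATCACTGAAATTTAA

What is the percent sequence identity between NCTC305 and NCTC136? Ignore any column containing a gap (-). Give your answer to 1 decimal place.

79.3%

Excluding the 3 gap columns leaves 29 comparable sites.
Mismatches occur at site 1 (T↔G), site 5 (C↔G), site 6 (C↔G), site 12 (G↔A), site 15 (T↔A), site 20 (A↔C).
23 of the 29 comparable sites match, so the percent identity is 23/29 × 100 = 79.3%.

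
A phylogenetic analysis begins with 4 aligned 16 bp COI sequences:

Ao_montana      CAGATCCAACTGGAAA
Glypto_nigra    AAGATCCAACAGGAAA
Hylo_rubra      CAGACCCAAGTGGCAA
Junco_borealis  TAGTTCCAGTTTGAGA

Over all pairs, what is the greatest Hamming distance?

Pairwise Hamming distances:
  Ao_montana vs Glypto_nigra: 2
  Ao_montana vs Hylo_rubra: 3
  Ao_montana vs Junco_borealis: 6
  Glypto_nigra vs Hylo_rubra: 5
  Glypto_nigra vs Junco_borealis: 7
  Hylo_rubra vs Junco_borealis: 8
The largest is 8, between Hylo_rubra and Junco_borealis.

8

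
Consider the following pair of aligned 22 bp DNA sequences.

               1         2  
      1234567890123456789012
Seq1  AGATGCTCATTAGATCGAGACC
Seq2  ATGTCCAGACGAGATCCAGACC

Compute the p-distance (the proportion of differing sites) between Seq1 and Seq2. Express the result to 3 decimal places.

Mismatches occur at site 2 (G↔T), site 3 (A↔G), site 5 (G↔C), site 7 (T↔A), site 8 (C↔G), site 10 (T↔C), site 11 (T↔G), site 17 (G↔C).
There are 8 differences over 22 sites, so p = 8/22 = 0.364.

0.364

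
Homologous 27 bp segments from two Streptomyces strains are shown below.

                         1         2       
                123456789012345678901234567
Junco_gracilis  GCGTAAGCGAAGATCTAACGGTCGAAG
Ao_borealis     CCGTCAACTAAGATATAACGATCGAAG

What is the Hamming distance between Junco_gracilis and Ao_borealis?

6

Mismatches occur at site 1 (G→C), site 5 (A→C), site 7 (G→A), site 9 (G→T), site 15 (C→A), site 21 (G→A).
That gives 6 mismatches out of 27 aligned sites, so the Hamming distance is 6.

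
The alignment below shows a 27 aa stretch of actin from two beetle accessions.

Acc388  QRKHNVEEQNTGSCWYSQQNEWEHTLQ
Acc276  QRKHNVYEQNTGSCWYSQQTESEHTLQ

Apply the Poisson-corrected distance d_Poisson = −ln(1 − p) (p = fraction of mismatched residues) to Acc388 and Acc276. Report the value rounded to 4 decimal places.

0.1178

The sequences differ at positions 7 (E/Y), 20 (N/T), 22 (W/S).
p = 3/27 = 0.111111.
d = −ln(1 − 0.111111) = −ln(0.888889) = 0.1178.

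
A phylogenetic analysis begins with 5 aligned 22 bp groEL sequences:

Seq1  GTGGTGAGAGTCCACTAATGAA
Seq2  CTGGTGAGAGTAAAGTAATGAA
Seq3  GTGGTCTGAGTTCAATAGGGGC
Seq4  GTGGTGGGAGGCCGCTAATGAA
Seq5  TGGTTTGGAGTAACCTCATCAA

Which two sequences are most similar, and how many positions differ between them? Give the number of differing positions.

Pairwise Hamming distances:
  Seq1 vs Seq2: 4
  Seq1 vs Seq3: 8
  Seq1 vs Seq4: 3
  Seq1 vs Seq5: 10
  Seq2 vs Seq3: 10
  Seq2 vs Seq4: 7
  Seq2 vs Seq5: 9
  Seq3 vs Seq4: 10
  Seq3 vs Seq5: 15
  Seq4 vs Seq5: 10
The smallest is 3, between Seq1 and Seq4.

3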